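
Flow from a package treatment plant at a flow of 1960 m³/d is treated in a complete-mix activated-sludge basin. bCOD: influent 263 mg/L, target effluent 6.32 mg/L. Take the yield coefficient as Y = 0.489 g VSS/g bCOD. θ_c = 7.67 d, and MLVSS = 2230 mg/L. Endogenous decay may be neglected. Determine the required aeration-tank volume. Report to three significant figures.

V·X = Y·Q·ΔS·θ_c gives V = 0.489 × 1960 × (263 − 6.32) × 7.67 / 2230 = 846.2 m³.

V ≈ 846 m³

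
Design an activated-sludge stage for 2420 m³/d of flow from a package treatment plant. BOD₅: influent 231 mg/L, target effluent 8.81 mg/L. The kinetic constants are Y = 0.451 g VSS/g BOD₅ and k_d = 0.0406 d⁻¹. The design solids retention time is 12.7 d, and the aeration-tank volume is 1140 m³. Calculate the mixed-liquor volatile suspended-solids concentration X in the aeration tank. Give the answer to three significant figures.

X ≈ 1780 mg/L

X = Y·Q·ΔS·θ_c / [V·(1 + k_d θ_c)] = 0.451 × 2420 × (231 − 8.81) × 12.7 / [1140 × (1 + 0.0406 × 12.7)] = 1782 mg/L.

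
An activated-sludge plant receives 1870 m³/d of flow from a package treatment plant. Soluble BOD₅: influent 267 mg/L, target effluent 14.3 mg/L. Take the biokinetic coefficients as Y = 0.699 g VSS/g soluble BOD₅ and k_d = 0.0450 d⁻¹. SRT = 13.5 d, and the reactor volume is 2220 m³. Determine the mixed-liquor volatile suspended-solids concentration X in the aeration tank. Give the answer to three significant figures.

Solving the biomass balance for X: X = Y Q (S₀−S) θ_c / [V (1+k_d θ_c)] = 0.699 × 1870 × (267 − 14.3) × 13.5 / [2220 × (1 + 0.0450 × 13.5)] = 1250 mg/L.

X ≈ 1250 mg/L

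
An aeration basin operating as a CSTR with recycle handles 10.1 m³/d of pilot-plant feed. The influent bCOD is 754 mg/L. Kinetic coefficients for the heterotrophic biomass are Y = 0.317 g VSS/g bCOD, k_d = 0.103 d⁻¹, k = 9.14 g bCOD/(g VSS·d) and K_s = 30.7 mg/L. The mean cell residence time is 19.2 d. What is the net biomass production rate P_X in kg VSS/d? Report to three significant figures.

For a completely mixed reactor with recycle the Lawrence–McCarty relation gives S = K_s·(1 + k_d·θ_c) / [θ_c·(Y·k − k_d) − 1] = 30.7 × (1 + 0.103 × 19.2) / [19.2 × (0.317 × 9.14 − 0.103) − 1] = 91.41 / 52.65 = 1.736 mg/L.
Y_obs = Y / (1 + k_d θ_c) = 0.317 / (1 + 0.103 × 19.2) = 0.317 / 2.978 = 0.1065.
ΔS = 754 − 1.74 = 752.3 mg/L, so the substrate removal rate is 10.1 × 752.3/1000 = 7.598 kg bCOD/d.
Net biomass production P_X = Y_obs × Q·(S₀ − S) = 0.1065 × 7.598 = 0.8089 kg VSS/d.

P_X ≈ 0.809 kg VSS/d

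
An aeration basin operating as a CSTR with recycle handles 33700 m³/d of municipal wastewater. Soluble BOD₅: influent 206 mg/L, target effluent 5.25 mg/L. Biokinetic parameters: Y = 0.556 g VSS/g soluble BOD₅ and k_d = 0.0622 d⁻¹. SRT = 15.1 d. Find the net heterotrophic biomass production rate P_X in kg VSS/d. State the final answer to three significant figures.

The observed yield is Y_obs = Y/(1 + k_d·θ_c) = 0.556 / (1 + 0.0622 × 15.1) = 0.556 / 1.939 = 0.2867 g VSS per g soluble BOD₅ removed.
Mass of soluble BOD₅ removed per day: Q(S₀ − S) = 33700 × 200.8 g/m³ = 6765 kg/d.
Net biomass production P_X = Y_obs × Q·(S₀ − S) = 0.2867 × 6765 = 1940 kg VSS/d.

P_X ≈ 1940 kg VSS/d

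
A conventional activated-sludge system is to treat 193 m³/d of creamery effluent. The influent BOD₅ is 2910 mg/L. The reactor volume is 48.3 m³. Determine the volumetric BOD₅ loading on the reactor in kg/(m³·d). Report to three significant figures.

L_v = Q S₀ / V = 193 × 2910 × 10⁻³ / 48.30 = 11.63 kg/(m³·d).

L_v ≈ 11.6 kg BOD₅/(m³·d)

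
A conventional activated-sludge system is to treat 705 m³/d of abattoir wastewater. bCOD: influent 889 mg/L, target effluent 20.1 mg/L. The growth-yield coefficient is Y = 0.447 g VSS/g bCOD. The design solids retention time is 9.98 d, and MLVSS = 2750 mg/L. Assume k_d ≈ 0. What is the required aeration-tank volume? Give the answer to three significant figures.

V ≈ 994 m³

With k_d = 0 the design equation reduces to V = Y Q (S₀−S) θ_c / X = 0.447 × 705 × (889 − 20.1) × 9.98 / 2750 = 993.7 m³.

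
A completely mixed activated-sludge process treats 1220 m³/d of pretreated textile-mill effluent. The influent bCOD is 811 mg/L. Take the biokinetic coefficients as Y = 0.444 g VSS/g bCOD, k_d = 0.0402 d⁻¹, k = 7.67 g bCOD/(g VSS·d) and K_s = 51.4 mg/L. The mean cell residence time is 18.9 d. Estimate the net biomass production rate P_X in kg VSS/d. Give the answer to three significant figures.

P_X ≈ 249 kg VSS/d

Effluent substrate depends only on kinetics and SRT: S = K_s(1 + k_d θ_c) / [θ_c(Yk − k_d) − 1] = 51.4 × (1 + 0.0402 × 18.9) / [18.9 × (0.444 × 7.67 − 0.0402) − 1] = 90.45 / 62.60 = 1.445 mg/L.
Correct the yield for decay: Y_obs = Y/(1 + k_d θ_c) = 0.444 / (1 + 0.0402 × 18.9) = 0.444 / 1.760 = 0.2523.
Q·(S₀ − S) = 1220 × (811 − 1.44) × 10⁻³ = 987.7 kg/d removed.
Net biomass production P_X = Y_obs × Q·(S₀ − S) = 0.2523 × 987.7 = 249.2 kg VSS/d.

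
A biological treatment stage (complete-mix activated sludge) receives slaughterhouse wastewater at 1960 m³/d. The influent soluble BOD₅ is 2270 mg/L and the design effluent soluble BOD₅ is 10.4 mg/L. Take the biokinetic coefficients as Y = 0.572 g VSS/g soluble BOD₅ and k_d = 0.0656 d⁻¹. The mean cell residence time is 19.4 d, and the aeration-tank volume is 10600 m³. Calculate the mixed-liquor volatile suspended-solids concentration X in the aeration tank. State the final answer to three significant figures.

X ≈ 2040 mg/L

Solving the biomass balance for X: X = Y Q (S₀−S) θ_c / [V (1+k_d θ_c)] = 0.572 × 1960 × (2270 − 10.4) × 19.4 / [10600 × (1 + 0.0656 × 19.4)] = 2040 mg/L.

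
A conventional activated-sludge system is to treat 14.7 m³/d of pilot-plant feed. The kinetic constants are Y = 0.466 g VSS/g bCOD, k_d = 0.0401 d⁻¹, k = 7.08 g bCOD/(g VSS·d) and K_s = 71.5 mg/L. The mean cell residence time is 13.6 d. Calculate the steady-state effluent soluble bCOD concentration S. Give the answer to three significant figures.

Effluent substrate depends only on kinetics and SRT: S = K_s(1 + k_d θ_c) / [θ_c(Yk − k_d) − 1] = 71.5 × (1 + 0.0401 × 13.6) / [13.6 × (0.466 × 7.08 − 0.0401) − 1] = 110.5 / 43.32 = 2.550 mg/L.

S ≈ 2.55 mg/L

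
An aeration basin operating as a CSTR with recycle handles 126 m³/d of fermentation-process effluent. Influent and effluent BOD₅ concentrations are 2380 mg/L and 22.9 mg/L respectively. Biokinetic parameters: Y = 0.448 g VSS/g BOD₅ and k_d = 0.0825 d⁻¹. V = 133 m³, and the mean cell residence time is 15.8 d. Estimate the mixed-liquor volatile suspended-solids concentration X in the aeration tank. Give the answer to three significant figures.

Solving the biomass balance for X: X = Y Q (S₀−S) θ_c / [V (1+k_d θ_c)] = 0.448 × 126 × (2380 − 22.9) × 15.8 / [133 × (1 + 0.0825 × 15.8)] = 6862 mg/L.

X ≈ 6860 mg/L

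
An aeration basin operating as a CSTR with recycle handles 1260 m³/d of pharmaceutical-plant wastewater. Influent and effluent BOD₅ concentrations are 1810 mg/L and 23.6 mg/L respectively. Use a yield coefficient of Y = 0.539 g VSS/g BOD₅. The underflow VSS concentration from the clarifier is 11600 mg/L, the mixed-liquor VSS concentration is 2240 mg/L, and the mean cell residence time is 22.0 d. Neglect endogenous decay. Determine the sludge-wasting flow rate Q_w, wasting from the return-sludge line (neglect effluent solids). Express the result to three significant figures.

V·X = Y·Q·ΔS·θ_c gives V = 0.539 × 1260 × (1810 − 23.6) × 22.0 / 2240 = 11916 m³.
θ_c = V·X/(Q_w·X_r) when wasting from the recycle, so Q_w = V·X/(θ_c·X_r) = 11916 × 2240 / (22.0 × 11600) = 104.6 m³/d.

Q_w ≈ 105 m³/d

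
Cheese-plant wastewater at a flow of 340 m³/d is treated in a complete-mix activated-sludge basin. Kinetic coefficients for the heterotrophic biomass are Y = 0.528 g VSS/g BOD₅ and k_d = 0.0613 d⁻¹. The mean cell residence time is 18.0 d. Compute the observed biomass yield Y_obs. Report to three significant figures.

Y_obs ≈ 0.251 g VSS/g BOD₅

Correct the yield for decay: Y_obs = Y/(1 + k_d θ_c) = 0.528 / (1 + 0.0613 × 18.0) = 0.528 / 2.103 = 0.2510.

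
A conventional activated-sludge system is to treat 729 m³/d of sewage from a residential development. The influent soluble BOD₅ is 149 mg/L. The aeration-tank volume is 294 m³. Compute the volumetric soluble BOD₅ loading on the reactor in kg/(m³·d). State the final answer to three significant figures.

L_v ≈ 0.369 kg soluble BOD₅/(m³·d)

Volumetric loading L_v = Q·S₀ / V = 729 × 149 g/m³ / 294.0 m³ = 369.5 g/(m³·d) = 0.3695 kg soluble BOD₅/(m³·d).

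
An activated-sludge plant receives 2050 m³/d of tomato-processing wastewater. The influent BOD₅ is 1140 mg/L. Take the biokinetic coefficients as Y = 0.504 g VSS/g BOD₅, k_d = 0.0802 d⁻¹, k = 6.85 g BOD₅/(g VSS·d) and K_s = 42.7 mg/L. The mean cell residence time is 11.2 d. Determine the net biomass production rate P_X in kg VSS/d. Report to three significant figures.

From the Monod/SRT balance for a CMAS, S = K_s·(1+k_d θ_c)/[θ_c·(Y k − k_d) − 1] = 42.7 × (1 + 0.0802 × 11.2) / [11.2 × (0.504 × 6.85 − 0.0802) − 1] = 81.05 / 36.77 = 2.204 mg/L.
Y_obs = Y / (1 + k_d θ_c) = 0.504 / (1 + 0.0802 × 11.2) = 0.504 / 1.898 = 0.2655.
Q·(S₀ − S) = 2050 × (1140 − 2.20) × 10⁻³ = 2332 kg/d removed.
Net biomass production P_X = Y_obs × Q·(S₀ − S) = 0.2655 × 2332 = 619.3 kg VSS/d.

P_X ≈ 619 kg VSS/d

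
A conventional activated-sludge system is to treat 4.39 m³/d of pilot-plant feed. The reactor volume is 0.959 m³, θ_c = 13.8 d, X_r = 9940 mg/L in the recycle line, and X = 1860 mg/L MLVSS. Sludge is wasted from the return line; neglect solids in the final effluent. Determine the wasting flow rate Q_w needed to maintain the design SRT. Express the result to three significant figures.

Q_w ≈ 0.0130 m³/d

Wasting from the return line (neglecting effluent solids): Q_w = V·X / (θ_c·X_r) = 0.9590 × 1860 / (13.8 × 9940) = 0.01300 m³/d.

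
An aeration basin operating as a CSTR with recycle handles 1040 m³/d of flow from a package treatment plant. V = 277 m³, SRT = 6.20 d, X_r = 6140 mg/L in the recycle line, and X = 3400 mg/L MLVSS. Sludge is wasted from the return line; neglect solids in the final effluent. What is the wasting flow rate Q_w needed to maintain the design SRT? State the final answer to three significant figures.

Q_w = (V·X)/(θ_c X_r) = 277.0 × 3400 / (6.20 × 6140) = 24.74 m³/d.

Q_w ≈ 24.7 m³/d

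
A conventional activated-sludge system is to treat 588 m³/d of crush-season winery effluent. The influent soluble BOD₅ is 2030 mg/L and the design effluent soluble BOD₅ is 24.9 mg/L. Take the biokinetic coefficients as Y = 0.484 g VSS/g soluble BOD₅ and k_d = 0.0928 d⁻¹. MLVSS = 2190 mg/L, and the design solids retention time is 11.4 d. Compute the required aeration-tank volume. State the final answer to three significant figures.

From the SRT design equation V = Y Q (S₀−S) θ_c / [X (1 + k_d θ_c)] = 0.484 × 588 × (2030 − 24.9) × 11.4 / [2190 × (1 + 0.0928 × 11.4)] = 6.51×10^6 / 4507 = 1443 m³.

V ≈ 1440 m³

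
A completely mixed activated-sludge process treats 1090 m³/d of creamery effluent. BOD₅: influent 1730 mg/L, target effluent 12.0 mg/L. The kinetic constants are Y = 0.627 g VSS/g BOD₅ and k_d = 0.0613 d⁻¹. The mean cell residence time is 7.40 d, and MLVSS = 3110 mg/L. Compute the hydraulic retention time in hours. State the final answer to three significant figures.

Rearranging the biomass balance for a CMAS with decay, V = Y·Q·ΔS·θ_c / [X·(1+k_d θ_c)] = 0.627 × 1090 × (1730 − 12.0) × 7.40 / [3110 × (1 + 0.0613 × 7.40)] = 8.69×10^6 / 4521 = 1922 m³.
Hydraulic retention time τ = V/Q = 1922 / 1090 = 1.763 d = 42.32 h.

τ ≈ 42.3 h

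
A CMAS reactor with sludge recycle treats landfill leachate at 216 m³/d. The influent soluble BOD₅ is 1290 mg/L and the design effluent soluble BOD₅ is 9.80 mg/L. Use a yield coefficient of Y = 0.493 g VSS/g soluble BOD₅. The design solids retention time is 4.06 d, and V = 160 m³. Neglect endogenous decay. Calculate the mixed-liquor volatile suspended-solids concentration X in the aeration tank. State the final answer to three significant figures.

X ≈ 3460 mg/L

Without decay, X = Y Q (S₀−S) θ_c / V = 0.493 × 216 × (1290 − 9.80) × 4.06 / 160 = 3459 mg/L.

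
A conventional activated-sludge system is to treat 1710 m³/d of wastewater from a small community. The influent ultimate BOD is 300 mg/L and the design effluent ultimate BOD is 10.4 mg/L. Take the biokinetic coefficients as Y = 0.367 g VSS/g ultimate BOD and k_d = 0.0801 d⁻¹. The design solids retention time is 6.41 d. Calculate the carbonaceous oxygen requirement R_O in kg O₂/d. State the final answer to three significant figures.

Correct the yield for decay: Y_obs = Y/(1 + k_d θ_c) = 0.367 / (1 + 0.0801 × 6.41) = 0.367 / 1.513 = 0.2425.
Q·(S₀ − S) = 1710 × (300 − 10.4) × 10⁻³ = 495.2 kg/d removed.
Net sludge production P_X = 0.2425 × 495.2 = 120.1 kg VSS/d.
R_O = Q·ΔS − 1.42 P_X = 495.2 − 170.5 = 324.7 kg O₂/d.

R_O ≈ 325 kg O₂/d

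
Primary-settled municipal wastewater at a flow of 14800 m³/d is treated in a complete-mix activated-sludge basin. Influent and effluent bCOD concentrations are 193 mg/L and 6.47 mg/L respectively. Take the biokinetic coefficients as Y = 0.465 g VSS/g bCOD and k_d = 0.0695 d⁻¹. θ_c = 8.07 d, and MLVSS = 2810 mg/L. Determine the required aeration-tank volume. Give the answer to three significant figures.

V ≈ 2360 m³

From the SRT design equation V = Y Q (S₀−S) θ_c / [X (1 + k_d θ_c)] = 0.465 × 14800 × (193 − 6.47) × 8.07 / [2810 × (1 + 0.0695 × 8.07)] = 1.04×10^7 / 4386 = 2362 m³.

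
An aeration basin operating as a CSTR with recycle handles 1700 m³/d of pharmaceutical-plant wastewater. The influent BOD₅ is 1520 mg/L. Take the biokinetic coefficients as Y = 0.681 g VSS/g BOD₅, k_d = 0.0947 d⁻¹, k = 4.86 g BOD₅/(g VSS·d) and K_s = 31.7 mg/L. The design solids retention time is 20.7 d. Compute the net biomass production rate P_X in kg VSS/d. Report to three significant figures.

For a completely mixed reactor with recycle the Lawrence–McCarty relation gives S = K_s·(1 + k_d·θ_c) / [θ_c·(Y·k − k_d) − 1] = 31.7 × (1 + 0.0947 × 20.7) / [20.7 × (0.681 × 4.86 − 0.0947) − 1] = 93.84 / 65.55 = 1.432 mg/L.
Y_obs = Y / (1 + k_d θ_c) = 0.681 / (1 + 0.0947 × 20.7) = 0.681 / 2.960 = 0.2300.
Mass of BOD₅ removed per day: Q(S₀ − S) = 1700 × 1519 g/m³ = 2582 kg/d.
So the net sludge growth is P_X = 0.2300 × 2582 = 593.9 kg VSS/d.

P_X ≈ 594 kg VSS/d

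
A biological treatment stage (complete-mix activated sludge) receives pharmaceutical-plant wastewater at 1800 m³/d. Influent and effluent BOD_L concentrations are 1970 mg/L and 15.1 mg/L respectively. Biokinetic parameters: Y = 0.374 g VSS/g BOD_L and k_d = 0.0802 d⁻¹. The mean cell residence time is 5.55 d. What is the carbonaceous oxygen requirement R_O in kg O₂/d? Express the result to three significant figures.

R_O ≈ 2230 kg O₂/d

Observed yield with endogenous decay: Y_obs = Y / (1 + k_d·θ_c) = 0.374 / (1 + 0.0802 × 5.55) = 0.374 / 1.445 = 0.2588 g VSS/g BOD_L.
Substrate removed = Q·(S₀ − S) = 1800 m³/d × (1970 − 15.1) g/m³ = 3.52×10^6 g/d = 3519 kg/d.
Biomass synthesised: P_X = Y_obs × 3519 = 910.7 kg VSS/d.
Carbonaceous O₂ demand = substrate oxidised − cell-mass equivalent = 3519 − 1.42 × 910.7 = 2226 kg O₂/d.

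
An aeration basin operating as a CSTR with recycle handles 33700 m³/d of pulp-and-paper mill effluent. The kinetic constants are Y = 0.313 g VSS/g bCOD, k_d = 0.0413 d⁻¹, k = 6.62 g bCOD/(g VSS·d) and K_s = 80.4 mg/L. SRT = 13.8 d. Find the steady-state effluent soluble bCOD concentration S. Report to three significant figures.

S ≈ 4.67 mg/L

For a completely mixed reactor with recycle the Lawrence–McCarty relation gives S = K_s·(1 + k_d·θ_c) / [θ_c·(Y·k − k_d) − 1] = 80.4 × (1 + 0.0413 × 13.8) / [13.8 × (0.313 × 6.62 − 0.0413) − 1] = 126.2 / 27.02 = 4.671 mg/L.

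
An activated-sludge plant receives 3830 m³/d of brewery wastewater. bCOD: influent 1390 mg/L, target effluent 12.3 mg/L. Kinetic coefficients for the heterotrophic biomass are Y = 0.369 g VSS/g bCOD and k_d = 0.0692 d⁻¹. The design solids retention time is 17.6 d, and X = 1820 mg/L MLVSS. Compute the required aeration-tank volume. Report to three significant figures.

V ≈ 8490 m³

Rearranging the biomass balance for a CMAS with decay, V = Y·Q·ΔS·θ_c / [X·(1+k_d θ_c)] = 0.369 × 3830 × (1390 − 12.3) × 17.6 / [1820 × (1 + 0.0692 × 17.6)] = 3.43×10^7 / 4037 = 8489 m³.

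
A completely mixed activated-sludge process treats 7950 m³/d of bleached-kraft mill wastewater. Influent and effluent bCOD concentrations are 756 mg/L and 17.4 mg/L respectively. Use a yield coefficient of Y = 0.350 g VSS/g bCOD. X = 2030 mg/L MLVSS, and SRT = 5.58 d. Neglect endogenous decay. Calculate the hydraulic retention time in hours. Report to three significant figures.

Biomass mass balance (decay neglected): V·X = Y·Q·(S₀ − S)·θ_c, so V = 0.350 × 7950 × (756 − 17.4) × 5.58 / 2030 = 5649 m³.
HRT = V/Q = 5649 m³ / 7950 m³·d⁻¹ = 0.7106 d × 24 = 17.05 h.

τ ≈ 17.1 h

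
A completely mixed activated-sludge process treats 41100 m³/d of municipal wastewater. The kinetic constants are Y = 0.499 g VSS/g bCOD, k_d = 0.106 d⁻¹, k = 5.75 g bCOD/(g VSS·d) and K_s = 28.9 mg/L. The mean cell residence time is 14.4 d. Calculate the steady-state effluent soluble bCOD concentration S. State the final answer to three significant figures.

S ≈ 1.88 mg/L

Effluent substrate depends only on kinetics and SRT: S = K_s(1 + k_d θ_c) / [θ_c(Yk − k_d) − 1] = 28.9 × (1 + 0.106 × 14.4) / [14.4 × (0.499 × 5.75 − 0.106) − 1] = 73.01 / 38.79 = 1.882 mg/L.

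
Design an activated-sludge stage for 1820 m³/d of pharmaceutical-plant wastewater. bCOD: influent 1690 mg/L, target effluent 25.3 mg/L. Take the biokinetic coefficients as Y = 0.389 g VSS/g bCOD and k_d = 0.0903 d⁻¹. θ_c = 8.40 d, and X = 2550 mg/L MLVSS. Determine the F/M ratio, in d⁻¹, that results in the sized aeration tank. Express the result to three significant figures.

F/M ≈ 0.546 d⁻¹

Steady-state biomass mass balance: V·X·(1 + k_d·θ_c) = Y·Q·(S₀ − S)·θ_c, so V = 0.389 × 1820 × (1690 − 25.3) × 8.40 / [2550 × (1 + 0.0903 × 8.40)] = 9.9×10^6 / 4484 = 2208 m³.
F/M = applied load / biomass = Q·S₀/(V·X) = 1820 × 1690 / (2208 × 2550) = 0.5463 d⁻¹.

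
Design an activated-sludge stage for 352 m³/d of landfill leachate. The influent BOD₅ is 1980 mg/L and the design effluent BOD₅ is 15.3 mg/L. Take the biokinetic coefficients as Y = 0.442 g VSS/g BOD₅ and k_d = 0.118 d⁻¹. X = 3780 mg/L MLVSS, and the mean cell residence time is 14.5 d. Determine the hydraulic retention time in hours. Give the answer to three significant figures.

τ ≈ 29.5 h

Rearranging the biomass balance for a CMAS with decay, V = Y·Q·ΔS·θ_c / [X·(1+k_d θ_c)] = 0.442 × 352 × (1980 − 15.3) × 14.5 / [3780 × (1 + 0.118 × 14.5)] = 4.43×10^6 / 10248 = 432.5 m³.
Hydraulic retention time τ = V/Q = 432.5 / 352 = 1.229 d = 29.49 h.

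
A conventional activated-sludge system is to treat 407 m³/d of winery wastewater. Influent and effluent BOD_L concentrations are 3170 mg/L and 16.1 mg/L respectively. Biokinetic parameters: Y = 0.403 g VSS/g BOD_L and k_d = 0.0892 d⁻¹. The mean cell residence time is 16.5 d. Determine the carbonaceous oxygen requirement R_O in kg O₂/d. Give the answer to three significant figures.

R_O ≈ 986 kg O₂/d

Observed yield with endogenous decay: Y_obs = Y / (1 + k_d·θ_c) = 0.403 / (1 + 0.0892 × 16.5) = 0.403 / 2.472 = 0.1630 g VSS/g BOD_L.
ΔS = 3170 − 16.1 = 3154 mg/L, so the substrate removal rate is 407 × 3154/1000 = 1284 kg BOD_L/d.
Biomass synthesised: P_X = Y_obs × 1284 = 209.3 kg VSS/d.
R_O = Q·ΔS − 1.42 P_X = 1284 − 297.2 = 986.5 kg O₂/d.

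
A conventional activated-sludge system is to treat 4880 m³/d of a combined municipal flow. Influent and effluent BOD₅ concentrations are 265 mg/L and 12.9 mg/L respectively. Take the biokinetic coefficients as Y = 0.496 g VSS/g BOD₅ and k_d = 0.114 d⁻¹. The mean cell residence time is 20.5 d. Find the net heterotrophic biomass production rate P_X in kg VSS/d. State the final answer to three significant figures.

Observed yield with endogenous decay: Y_obs = Y / (1 + k_d·θ_c) = 0.496 / (1 + 0.114 × 20.5) = 0.496 / 3.337 = 0.1486 g VSS/g BOD₅.
Mass of BOD₅ removed per day: Q(S₀ − S) = 4880 × 252.1 g/m³ = 1230 kg/d.
So the net sludge growth is P_X = 0.1486 × 1230 = 182.9 kg VSS/d.

P_X ≈ 183 kg VSS/d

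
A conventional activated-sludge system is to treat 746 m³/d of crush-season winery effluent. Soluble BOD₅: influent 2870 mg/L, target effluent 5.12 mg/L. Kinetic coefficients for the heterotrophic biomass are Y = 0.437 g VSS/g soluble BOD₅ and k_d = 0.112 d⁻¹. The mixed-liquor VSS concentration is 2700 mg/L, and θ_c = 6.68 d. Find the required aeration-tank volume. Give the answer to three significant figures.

V ≈ 1320 m³

Steady-state biomass mass balance: V·X·(1 + k_d·θ_c) = Y·Q·(S₀ − S)·θ_c, so V = 0.437 × 746 × (2870 − 5.12) × 6.68 / [2700 × (1 + 0.112 × 6.68)] = 6.24×10^6 / 4720 = 1322 m³.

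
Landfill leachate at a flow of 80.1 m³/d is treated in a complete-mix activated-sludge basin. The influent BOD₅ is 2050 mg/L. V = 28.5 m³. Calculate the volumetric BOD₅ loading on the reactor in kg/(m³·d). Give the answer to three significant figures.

L_v ≈ 5.76 kg BOD₅/(m³·d)

Applied BOD₅ load per unit volume = Q·S₀/V = (80.1 × 2050/1000)/28.50 = 5.762 kg BOD₅·m⁻³·d⁻¹.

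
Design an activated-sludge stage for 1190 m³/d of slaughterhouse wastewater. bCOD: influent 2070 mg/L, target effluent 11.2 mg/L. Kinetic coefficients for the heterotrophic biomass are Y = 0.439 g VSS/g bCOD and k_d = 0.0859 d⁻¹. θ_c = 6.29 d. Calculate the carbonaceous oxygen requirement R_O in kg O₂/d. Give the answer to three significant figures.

R_O ≈ 1460 kg O₂/d

Correct the yield for decay: Y_obs = Y/(1 + k_d θ_c) = 0.439 / (1 + 0.0859 × 6.29) = 0.439 / 1.540 = 0.2850.
Mass of bCOD removed per day: Q(S₀ − S) = 1190 × 2059 g/m³ = 2450 kg/d.
Net sludge production P_X = 0.2850 × 2450 = 698.3 kg VSS/d.
R_O = Q·(S₀ − S) − 1.42·P_X = 2450 − 1.42 × 698.3 = 1458 kg O₂/d.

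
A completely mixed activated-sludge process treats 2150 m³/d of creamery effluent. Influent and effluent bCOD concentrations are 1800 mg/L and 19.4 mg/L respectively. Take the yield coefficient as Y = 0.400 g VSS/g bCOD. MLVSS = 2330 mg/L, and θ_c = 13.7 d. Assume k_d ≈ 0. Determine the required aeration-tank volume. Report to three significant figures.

V ≈ 9000 m³

With k_d = 0 the design equation reduces to V = Y Q (S₀−S) θ_c / X = 0.400 × 2150 × (1800 − 19.4) × 13.7 / 2330 = 9004 m³.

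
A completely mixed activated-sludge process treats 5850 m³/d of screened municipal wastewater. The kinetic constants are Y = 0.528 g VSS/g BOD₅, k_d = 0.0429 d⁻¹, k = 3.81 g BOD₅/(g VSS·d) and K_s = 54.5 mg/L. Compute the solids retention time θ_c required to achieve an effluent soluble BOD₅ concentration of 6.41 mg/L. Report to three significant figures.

θ_c ≈ 5.92 d

At the target effluent, Y k S/(K_s+S) = 0.528×3.81×6.41/60.91 = 0.2117 d⁻¹.
θ_c = 1/(μ − k_d) = 1/(0.2117 − 0.0429) = 1/0.1688 = 5.924 d.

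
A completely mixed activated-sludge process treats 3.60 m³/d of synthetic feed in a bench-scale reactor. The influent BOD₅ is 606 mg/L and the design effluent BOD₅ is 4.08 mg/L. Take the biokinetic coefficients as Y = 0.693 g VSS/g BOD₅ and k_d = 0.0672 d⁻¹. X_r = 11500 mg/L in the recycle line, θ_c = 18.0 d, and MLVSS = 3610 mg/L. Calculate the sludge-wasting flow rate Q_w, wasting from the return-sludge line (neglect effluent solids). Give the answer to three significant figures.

Rearranging the biomass balance for a CMAS with decay, V = Y·Q·ΔS·θ_c / [X·(1+k_d θ_c)] = 0.693 × 3.60 × (606 − 4.08) × 18.0 / [3610 × (1 + 0.0672 × 18.0)] = 2.7×10^4 / 7977 = 3.389 m³.
θ_c = V·X/(Q_w·X_r) when wasting from the recycle, so Q_w = V·X/(θ_c·X_r) = 3.389 × 3610 / (18.0 × 11500) = 0.05910 m³/d.

Q_w ≈ 0.0591 m³/d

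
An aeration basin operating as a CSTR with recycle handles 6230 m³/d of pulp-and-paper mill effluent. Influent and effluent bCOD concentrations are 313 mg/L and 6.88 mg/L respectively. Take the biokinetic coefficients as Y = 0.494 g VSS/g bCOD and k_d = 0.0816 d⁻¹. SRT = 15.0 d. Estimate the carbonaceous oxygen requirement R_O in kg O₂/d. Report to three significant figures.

R_O ≈ 1310 kg O₂/d

The observed yield is Y_obs = Y/(1 + k_d·θ_c) = 0.494 / (1 + 0.0816 × 15.0) = 0.494 / 2.224 = 0.2221 g VSS per g bCOD removed.
Substrate removed = Q·(S₀ − S) = 6230 m³/d × (313 − 6.88) g/m³ = 1.91×10^6 g/d = 1907 kg/d.
Biomass synthesised: P_X = Y_obs × 1907 = 423.6 kg VSS/d.
R_O = Q·(S₀ − S) − 1.42·P_X = 1907 − 1.42 × 423.6 = 1306 kg O₂/d.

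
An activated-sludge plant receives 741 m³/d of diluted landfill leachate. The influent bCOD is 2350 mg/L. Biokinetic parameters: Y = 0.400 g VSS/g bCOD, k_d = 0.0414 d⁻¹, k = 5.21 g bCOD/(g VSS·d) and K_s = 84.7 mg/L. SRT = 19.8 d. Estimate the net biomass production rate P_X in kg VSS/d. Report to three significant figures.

P_X ≈ 382 kg VSS/d

From the Monod/SRT balance for a CMAS, S = K_s·(1+k_d θ_c)/[θ_c·(Y k − k_d) − 1] = 84.7 × (1 + 0.0414 × 19.8) / [19.8 × (0.400 × 5.21 − 0.0414) − 1] = 154.1 / 39.44 = 3.908 mg/L.
Y_obs = Y / (1 + k_d θ_c) = 0.400 / (1 + 0.0414 × 19.8) = 0.400 / 1.820 = 0.2198.
ΔS = 2350 − 3.91 = 2346 mg/L, so the substrate removal rate is 741 × 2346/1000 = 1738 kg bCOD/d.
Biomass produced: P_X = Y_obs·Q·ΔS = 0.2198 × 1738 ≈ 382.1 kg VSS/d.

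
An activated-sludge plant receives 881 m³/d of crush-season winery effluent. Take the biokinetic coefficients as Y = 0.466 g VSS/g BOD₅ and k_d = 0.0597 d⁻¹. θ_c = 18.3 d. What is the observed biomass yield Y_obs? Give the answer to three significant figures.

Y_obs ≈ 0.223 g VSS/g BOD₅

The observed yield is Y_obs = Y/(1 + k_d·θ_c) = 0.466 / (1 + 0.0597 × 18.3) = 0.466 / 2.093 = 0.2227 g VSS per g BOD₅ removed.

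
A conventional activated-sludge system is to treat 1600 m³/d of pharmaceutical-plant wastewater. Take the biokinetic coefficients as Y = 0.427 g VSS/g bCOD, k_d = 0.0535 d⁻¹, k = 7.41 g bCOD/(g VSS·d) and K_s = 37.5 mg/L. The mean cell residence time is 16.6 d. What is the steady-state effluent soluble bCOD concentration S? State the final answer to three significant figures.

For a completely mixed reactor with recycle the Lawrence–McCarty relation gives S = K_s·(1 + k_d·θ_c) / [θ_c·(Y·k − k_d) − 1] = 37.5 × (1 + 0.0535 × 16.6) / [16.6 × (0.427 × 7.41 − 0.0535) − 1] = 70.80 / 50.64 = 1.398 mg/L.

S ≈ 1.40 mg/L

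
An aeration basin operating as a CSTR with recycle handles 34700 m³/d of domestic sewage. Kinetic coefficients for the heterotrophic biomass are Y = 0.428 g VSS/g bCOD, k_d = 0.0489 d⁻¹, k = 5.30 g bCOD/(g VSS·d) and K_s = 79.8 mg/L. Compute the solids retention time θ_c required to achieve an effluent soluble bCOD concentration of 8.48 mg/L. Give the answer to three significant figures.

At the target effluent, Y k S/(K_s+S) = 0.428×5.30×8.48/88.28 = 0.2179 d⁻¹.
θ_c = 1/(μ − k_d) = 1/(0.2179 − 0.0489) = 1/0.1690 = 5.917 d.

θ_c ≈ 5.92 d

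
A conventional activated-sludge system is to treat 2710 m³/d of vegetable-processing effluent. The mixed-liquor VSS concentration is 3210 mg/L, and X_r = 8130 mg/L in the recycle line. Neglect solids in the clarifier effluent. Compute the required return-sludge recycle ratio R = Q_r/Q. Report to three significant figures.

R ≈ 0.652

Mass balance around the secondary clarifier (neglecting effluent solids): R = X / (X_r − X) = 3210 / (8130 − 3210) = 0.6524.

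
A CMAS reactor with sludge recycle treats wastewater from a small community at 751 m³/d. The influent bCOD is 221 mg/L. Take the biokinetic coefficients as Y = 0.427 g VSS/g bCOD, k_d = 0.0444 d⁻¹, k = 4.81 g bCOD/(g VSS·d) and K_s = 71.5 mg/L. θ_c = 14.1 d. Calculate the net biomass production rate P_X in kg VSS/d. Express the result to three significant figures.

Effluent substrate depends only on kinetics and SRT: S = K_s(1 + k_d θ_c) / [θ_c(Yk − k_d) − 1] = 71.5 × (1 + 0.0444 × 14.1) / [14.1 × (0.427 × 4.81 − 0.0444) − 1] = 116.3 / 27.33 = 4.253 mg/L.
Observed yield with endogenous decay: Y_obs = Y / (1 + k_d·θ_c) = 0.427 / (1 + 0.0444 × 14.1) = 0.427 / 1.626 = 0.2626 g VSS/g bCOD.
Substrate removed = Q·(S₀ − S) = 751 m³/d × (221 − 4.25) g/m³ = 1.63×10^5 g/d = 162.8 kg/d.
Net biomass production P_X = Y_obs × Q·(S₀ − S) = 0.2626 × 162.8 = 42.75 kg VSS/d.

P_X ≈ 42.7 kg VSS/d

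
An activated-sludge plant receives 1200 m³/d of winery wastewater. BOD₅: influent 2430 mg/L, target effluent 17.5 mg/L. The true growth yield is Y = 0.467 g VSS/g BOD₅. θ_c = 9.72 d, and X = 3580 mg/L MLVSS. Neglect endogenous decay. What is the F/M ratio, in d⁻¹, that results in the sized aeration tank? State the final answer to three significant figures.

F/M ≈ 0.222 d⁻¹

Biomass mass balance (decay neglected): V·X = Y·Q·(S₀ − S)·θ_c, so V = 0.467 × 1200 × (2430 − 17.5) × 9.72 / 3580 = 3671 m³.
Food-to-microorganism ratio F/M = Q S₀ / (V X) = 1200 × 2430 / (3671 × 3580) = 0.2219 d⁻¹.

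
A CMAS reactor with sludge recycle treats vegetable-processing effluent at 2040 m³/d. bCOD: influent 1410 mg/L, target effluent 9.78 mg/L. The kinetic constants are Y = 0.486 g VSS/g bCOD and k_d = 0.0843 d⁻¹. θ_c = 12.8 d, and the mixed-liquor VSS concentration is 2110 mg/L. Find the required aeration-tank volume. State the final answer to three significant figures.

V ≈ 4050 m³

Steady-state biomass mass balance: V·X·(1 + k_d·θ_c) = Y·Q·(S₀ − S)·θ_c, so V = 0.486 × 2040 × (1410 − 9.78) × 12.8 / [2110 × (1 + 0.0843 × 12.8)] = 1.78×10^7 / 4387 = 4051 m³.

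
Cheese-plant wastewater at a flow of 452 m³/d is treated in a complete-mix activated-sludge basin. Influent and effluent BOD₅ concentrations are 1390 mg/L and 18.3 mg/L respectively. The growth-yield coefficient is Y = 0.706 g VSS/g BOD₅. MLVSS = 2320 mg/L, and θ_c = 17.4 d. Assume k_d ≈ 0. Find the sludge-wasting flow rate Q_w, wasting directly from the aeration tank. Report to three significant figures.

Biomass mass balance (decay neglected): V·X = Y·Q·(S₀ − S)·θ_c, so V = 0.706 × 452 × (1390 − 18.3) × 17.4 / 2320 = 3283 m³.
For wasting at MLVSS concentration, Q_w = V/θ_c = 3283/17.4 = 188.7 m³/d.

Q_w ≈ 189 m³/d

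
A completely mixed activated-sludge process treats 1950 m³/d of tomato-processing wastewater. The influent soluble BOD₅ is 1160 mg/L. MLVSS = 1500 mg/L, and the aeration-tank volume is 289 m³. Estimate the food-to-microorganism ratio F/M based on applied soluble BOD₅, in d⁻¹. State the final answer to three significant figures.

F/M ≈ 5.22 d⁻¹

Food-to-microorganism ratio F/M = Q S₀ / (V X) = 1950 × 1160 / (289.0 × 1500) = 5.218 d⁻¹.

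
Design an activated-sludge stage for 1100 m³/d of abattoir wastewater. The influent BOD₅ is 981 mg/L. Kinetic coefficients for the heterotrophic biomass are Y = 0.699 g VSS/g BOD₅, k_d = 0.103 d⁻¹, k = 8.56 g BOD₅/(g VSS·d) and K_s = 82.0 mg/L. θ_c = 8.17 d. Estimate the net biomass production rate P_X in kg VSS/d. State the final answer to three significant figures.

For a completely mixed reactor with recycle the Lawrence–McCarty relation gives S = K_s·(1 + k_d·θ_c) / [θ_c·(Y·k − k_d) − 1] = 82.0 × (1 + 0.103 × 8.17) / [8.17 × (0.699 × 8.56 − 0.103) − 1] = 151.0 / 47.04 = 3.210 mg/L.
The observed yield is Y_obs = Y/(1 + k_d·θ_c) = 0.699 / (1 + 0.103 × 8.17) = 0.699 / 1.842 = 0.3796 g VSS per g BOD₅ removed.
Mass of BOD₅ removed per day: Q(S₀ − S) = 1100 × 977.8 g/m³ = 1076 kg/d.
So the net sludge growth is P_X = 0.3796 × 1076 = 408.3 kg VSS/d.

P_X ≈ 408 kg VSS/d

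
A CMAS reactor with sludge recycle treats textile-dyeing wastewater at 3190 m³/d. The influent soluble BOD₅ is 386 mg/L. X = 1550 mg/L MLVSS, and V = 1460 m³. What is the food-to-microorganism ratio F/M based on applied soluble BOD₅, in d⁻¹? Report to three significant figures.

F/M ≈ 0.544 d⁻¹

Food-to-microorganism ratio F/M = Q S₀ / (V X) = 3190 × 386 / (1460 × 1550) = 0.5441 d⁻¹.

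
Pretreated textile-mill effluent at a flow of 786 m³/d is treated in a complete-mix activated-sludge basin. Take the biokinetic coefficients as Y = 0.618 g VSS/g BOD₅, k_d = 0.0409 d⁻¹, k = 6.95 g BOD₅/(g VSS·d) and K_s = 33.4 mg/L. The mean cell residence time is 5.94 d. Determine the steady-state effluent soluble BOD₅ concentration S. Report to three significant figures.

For a completely mixed reactor with recycle the Lawrence–McCarty relation gives S = K_s·(1 + k_d·θ_c) / [θ_c·(Y·k − k_d) − 1] = 33.4 × (1 + 0.0409 × 5.94) / [5.94 × (0.618 × 6.95 − 0.0409) − 1] = 41.51 / 24.27 = 1.711 mg/L.

S ≈ 1.71 mg/L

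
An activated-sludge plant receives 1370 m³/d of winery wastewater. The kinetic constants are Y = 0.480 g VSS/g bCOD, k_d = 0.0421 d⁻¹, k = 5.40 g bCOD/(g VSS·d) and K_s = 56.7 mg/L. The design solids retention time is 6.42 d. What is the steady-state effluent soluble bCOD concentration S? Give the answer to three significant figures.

S ≈ 4.69 mg/L

From the Monod/SRT balance for a CMAS, S = K_s·(1+k_d θ_c)/[θ_c·(Y k − k_d) − 1] = 56.7 × (1 + 0.0421 × 6.42) / [6.42 × (0.480 × 5.40 − 0.0421) − 1] = 72.02 / 15.37 = 4.686 mg/L.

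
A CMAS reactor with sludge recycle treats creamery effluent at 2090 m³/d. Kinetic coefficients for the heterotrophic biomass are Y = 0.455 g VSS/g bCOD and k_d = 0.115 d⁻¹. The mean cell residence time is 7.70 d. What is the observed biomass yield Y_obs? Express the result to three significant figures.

Y_obs ≈ 0.241 g VSS/g bCOD

Correct the yield for decay: Y_obs = Y/(1 + k_d θ_c) = 0.455 / (1 + 0.115 × 7.70) = 0.455 / 1.885 = 0.2413.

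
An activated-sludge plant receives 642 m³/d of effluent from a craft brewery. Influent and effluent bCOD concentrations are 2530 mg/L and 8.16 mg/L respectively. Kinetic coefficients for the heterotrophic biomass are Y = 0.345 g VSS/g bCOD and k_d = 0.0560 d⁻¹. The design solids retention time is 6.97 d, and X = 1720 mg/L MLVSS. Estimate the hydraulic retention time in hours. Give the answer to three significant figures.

From the SRT design equation V = Y Q (S₀−S) θ_c / [X (1 + k_d θ_c)] = 0.345 × 642 × (2530 − 8.16) × 6.97 / [1720 × (1 + 0.0560 × 6.97)] = 3.89×10^6 / 2391 = 1628 m³.
HRT = V/Q = 1628 m³ / 642 m³·d⁻¹ = 2.536 d × 24 = 60.86 h.

τ ≈ 60.9 h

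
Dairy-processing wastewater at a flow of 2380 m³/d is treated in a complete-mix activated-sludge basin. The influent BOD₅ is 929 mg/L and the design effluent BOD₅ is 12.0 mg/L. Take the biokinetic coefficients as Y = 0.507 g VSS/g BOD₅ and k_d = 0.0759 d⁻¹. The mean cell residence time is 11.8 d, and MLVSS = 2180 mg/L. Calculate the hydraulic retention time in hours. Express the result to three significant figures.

τ ≈ 31.9 h

From the SRT design equation V = Y Q (S₀−S) θ_c / [X (1 + k_d θ_c)] = 0.507 × 2380 × (929 − 12.0) × 11.8 / [2180 × (1 + 0.0759 × 11.8)] = 1.31×10^7 / 4132 = 3160 m³.
τ = V/Q = 3160/2380 = 1.328 d, or 31.86 h.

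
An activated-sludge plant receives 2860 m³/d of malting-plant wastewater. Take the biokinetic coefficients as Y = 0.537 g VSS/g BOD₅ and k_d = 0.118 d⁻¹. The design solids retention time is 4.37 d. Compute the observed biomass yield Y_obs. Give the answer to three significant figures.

Y_obs ≈ 0.354 g VSS/g BOD₅

Observed yield with endogenous decay: Y_obs = Y / (1 + k_d·θ_c) = 0.537 / (1 + 0.118 × 4.37) = 0.537 / 1.516 = 0.3543 g VSS/g BOD₅.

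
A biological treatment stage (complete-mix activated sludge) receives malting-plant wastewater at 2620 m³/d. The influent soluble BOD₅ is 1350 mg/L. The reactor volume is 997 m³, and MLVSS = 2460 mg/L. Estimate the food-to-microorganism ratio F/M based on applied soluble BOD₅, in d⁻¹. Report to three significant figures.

F/M ≈ 1.44 d⁻¹

F/M = Q·S₀ / (V·X) = 2620 × 1350 / (997.0 × 2460) = 1.442 g soluble BOD₅·(g VSS·d)⁻¹.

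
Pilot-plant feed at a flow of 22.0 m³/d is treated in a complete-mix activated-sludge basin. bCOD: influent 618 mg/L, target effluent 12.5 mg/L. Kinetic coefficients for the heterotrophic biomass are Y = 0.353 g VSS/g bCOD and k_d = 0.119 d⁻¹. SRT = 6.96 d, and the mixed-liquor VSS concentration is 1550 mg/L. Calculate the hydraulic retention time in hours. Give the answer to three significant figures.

τ ≈ 12.6 h

Rearranging the biomass balance for a CMAS with decay, V = Y·Q·ΔS·θ_c / [X·(1+k_d θ_c)] = 0.353 × 22.0 × (618 − 12.5) × 6.96 / [1550 × (1 + 0.119 × 6.96)] = 3.27×10^4 / 2834 = 11.55 m³.
HRT = V/Q = 11.55 m³ / 22.0 m³·d⁻¹ = 0.5250 d × 24 = 12.60 h.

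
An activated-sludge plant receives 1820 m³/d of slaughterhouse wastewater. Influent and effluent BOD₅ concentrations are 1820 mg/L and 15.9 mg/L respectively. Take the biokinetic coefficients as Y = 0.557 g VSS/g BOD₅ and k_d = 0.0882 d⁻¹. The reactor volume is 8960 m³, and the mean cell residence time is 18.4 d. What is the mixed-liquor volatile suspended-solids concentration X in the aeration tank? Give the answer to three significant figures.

X ≈ 1430 mg/L

Solving the biomass balance for X: X = Y Q (S₀−S) θ_c / [V (1+k_d θ_c)] = 0.557 × 1820 × (1820 − 15.9) × 18.4 / [8960 × (1 + 0.0882 × 18.4)] = 1432 mg/L.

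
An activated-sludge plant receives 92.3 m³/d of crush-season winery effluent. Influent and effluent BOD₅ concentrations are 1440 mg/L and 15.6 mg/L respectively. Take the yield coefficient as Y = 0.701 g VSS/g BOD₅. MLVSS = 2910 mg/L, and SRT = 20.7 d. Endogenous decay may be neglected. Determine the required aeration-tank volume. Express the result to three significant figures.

Biomass mass balance (decay neglected): V·X = Y·Q·(S₀ − S)·θ_c, so V = 0.701 × 92.3 × (1440 − 15.6) × 20.7 / 2910 = 655.6 m³.

V ≈ 656 m³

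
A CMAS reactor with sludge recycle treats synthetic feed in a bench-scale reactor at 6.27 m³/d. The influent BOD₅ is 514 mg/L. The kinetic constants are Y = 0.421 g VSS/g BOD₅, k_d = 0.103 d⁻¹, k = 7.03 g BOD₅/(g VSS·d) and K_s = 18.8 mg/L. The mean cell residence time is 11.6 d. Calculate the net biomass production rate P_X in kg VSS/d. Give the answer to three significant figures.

P_X ≈ 0.617 kg VSS/d

From the Monod/SRT balance for a CMAS, S = K_s·(1+k_d θ_c)/[θ_c·(Y k − k_d) − 1] = 18.8 × (1 + 0.103 × 11.6) / [11.6 × (0.421 × 7.03 − 0.103) − 1] = 41.26 / 32.14 = 1.284 mg/L.
The observed yield is Y_obs = Y/(1 + k_d·θ_c) = 0.421 / (1 + 0.103 × 11.6) = 0.421 / 2.195 = 0.1918 g VSS per g BOD₅ removed.
Substrate removed = Q·(S₀ − S) = 6.27 m³/d × (514 − 1.28) g/m³ = 3.21×10^3 g/d = 3.215 kg/d.
So the net sludge growth is P_X = 0.1918 × 3.215 = 0.6166 kg VSS/d.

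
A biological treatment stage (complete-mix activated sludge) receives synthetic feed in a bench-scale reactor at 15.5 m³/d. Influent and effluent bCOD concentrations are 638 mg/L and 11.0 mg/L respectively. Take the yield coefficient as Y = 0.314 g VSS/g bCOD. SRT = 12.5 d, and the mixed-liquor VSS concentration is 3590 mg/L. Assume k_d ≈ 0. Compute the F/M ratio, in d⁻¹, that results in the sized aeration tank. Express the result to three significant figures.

F/M ≈ 0.259 d⁻¹

V·X = Y·Q·ΔS·θ_c gives V = 0.314 × 15.5 × (638 − 11.0) × 12.5 / 3590 = 10.63 m³.
Food-to-microorganism ratio F/M = Q S₀ / (V X) = 15.5 × 638 / (10.63 × 3590) = 0.2592 d⁻¹.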